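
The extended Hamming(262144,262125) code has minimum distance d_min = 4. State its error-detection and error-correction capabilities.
Detection only: up to d_min − 1 = 3 errors.
Correction: up to ⌊(d_min − 1)/2⌋ = ⌊3/2⌋ = 1 errors.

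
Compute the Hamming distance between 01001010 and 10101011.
XOR = 11100001, count of 1s = 4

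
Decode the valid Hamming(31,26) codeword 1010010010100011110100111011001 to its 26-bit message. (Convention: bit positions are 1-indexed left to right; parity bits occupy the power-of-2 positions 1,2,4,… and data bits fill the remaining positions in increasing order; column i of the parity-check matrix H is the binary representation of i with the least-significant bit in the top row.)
Parity bits occupy power-of-2 positions; data bits are at positions {3,5,6,7,9,10,11,12,13,14,15,17,18,19,20,21,22,23,24,25,26,27,28,29,30,31} (1-indexed).
Extract: c[3]=1 c[5]=0 c[6]=1 c[7]=0 c[9]=1 c[10]=0 c[11]=1 c[12]=0 c[13]=0 c[14]=0 c[15]=1 c[17]=1 c[18]=1 c[19]=0 c[20]=1 c[21]=0 c[22]=0 c[23]=1 c[24]=1 c[25]=1 c[26]=0 c[27]=1 c[28]=1 c[29]=0 c[30]=0 c[31]=1
Data = 10101010001110100111011001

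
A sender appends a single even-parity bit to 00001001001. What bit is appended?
Sum of data bits: 0+0+0+0+1+0+0+1+0+0+1 = 3.
3 mod 2 = 1, so parity bit = 1.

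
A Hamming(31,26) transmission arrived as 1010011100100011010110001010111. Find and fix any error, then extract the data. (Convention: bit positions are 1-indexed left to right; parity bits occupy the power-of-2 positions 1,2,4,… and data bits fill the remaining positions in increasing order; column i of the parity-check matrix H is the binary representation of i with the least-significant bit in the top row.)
Syndrome s = H · r^T (mod 2), r = 1010011100100011010110001010111:
  s[0] = (1010101010101010101010101010101)·(1010011100100011010110001010111) mod 2 = 1+0+1+0+0+0+1+0+0+0+1+0+0+0+1+0+0+0+0+0+1+0+0+0+1+0+1+0+1+0+1 mod 2 = 0
  s[1] = (0110011001100110011001100110011)·(1010011100100011010110001010111) mod 2 = 0+0+1+0+0+1+1+0+0+0+1+0+0+0+1+0+0+1+0+0+0+0+0+0+0+0+1+0+0+1+1 mod 2 = 1
  s[2] = (0001111000011110000111100001111)·(1010011100100011010110001010111) mod 2 = 0+0+0+0+0+1+1+0+0+0+0+0+0+0+1+0+0+0+0+1+1+0+0+0+0+0+0+0+1+1+1 mod 2 = 0
  s[3] = (0000000111111110000000011111111)·(1010011100100011010110001010111) mod 2 = 0+0+0+0+0+0+0+1+0+0+1+0+0+0+1+0+0+0+0+0+0+0+0+0+1+0+1+0+1+1+1 mod 2 = 0
  s[4] = (0000000000000001111111111111111)·(1010011100100011010110001010111) mod 2 = 0+0+0+0+0+0+0+0+0+0+0+0+0+0+0+1+0+1+0+1+1+0+0+0+1+0+1+0+1+1+1 mod 2 = 1
Syndrome = 01001
Column 18 of H equals this syndrome → error at bit 18 (1-indexed).
Flip bit 18: 1010011100100011010110001010111 → 1010011100100011000110001010111
Extract data bits at positions {3,5,6,7,9,10,11,12,13,14,15,17,18,19,20,21,22,23,24,25,26,27,28,29,30,31}: 10110010001000110001010111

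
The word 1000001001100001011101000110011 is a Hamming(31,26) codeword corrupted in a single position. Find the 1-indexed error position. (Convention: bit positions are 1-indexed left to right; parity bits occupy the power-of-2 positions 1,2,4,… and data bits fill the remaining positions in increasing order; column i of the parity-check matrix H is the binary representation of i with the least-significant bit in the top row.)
Syndrome s = H · r^T (mod 2), r = 1000001001100001011101000110011:
  s[0] = (1010101010101010101010101010101)·(1000001001100001011101000110011) mod 2 = 1+0+0+0+0+0+1+0+0+0+1+0+0+0+0+0+0+0+1+0+0+0+0+0+0+0+1+0+0+0+1 mod 2 = 0
  s[1] = (0110011001100110011001100110011)·(1000001001100001011101000110011) mod 2 = 0+0+0+0+0+0+1+0+0+1+1+0+0+0+0+0+0+1+1+0+0+1+0+0+0+1+1+0+0+1+1 mod 2 = 0
  s[2] = (0001111000011110000111100001111)·(1000001001100001011101000110011) mod 2 = 0+0+0+0+0+0+1+0+0+0+0+0+0+0+0+0+0+0+0+1+0+1+0+0+0+0+0+0+0+1+1 mod 2 = 1
  s[3] = (0000000111111110000000011111111)·(1000001001100001011101000110011) mod 2 = 0+0+0+0+0+0+0+0+0+1+1+0+0+0+0+0+0+0+0+0+0+0+0+0+0+1+1+0+0+1+1 mod 2 = 0
  s[4] = (0000000000000001111111111111111)·(1000001001100001011101000110011) mod 2 = 0+0+0+0+0+0+0+0+0+0+0+0+0+0+0+1+0+1+1+1+0+1+0+0+0+1+1+0+0+1+1 mod 2 = 1
Syndrome = 00101
Column i of H is the binary representation of i, so the syndrome is the binary index of the flipped bit.
Read s = 00101 with s[0] as LSB: 0·2^0 + 0·2^1 + 1·2^2 + 0·2^3 + 1·2^4 = 20.
Error is at bit position 20.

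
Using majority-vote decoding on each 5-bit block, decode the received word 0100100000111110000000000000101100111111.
Split into 5-bit blocks and majority-vote each:
  block 1 = 01001: 2 ones, 3 zeros → 0
  block 2 = 00000: 0 ones, 5 zeros → 0
  block 3 = 11111: 5 ones, 0 zeros → 1
  block 4 = 00000: 0 ones, 5 zeros → 0
  block 5 = 00000: 0 ones, 5 zeros → 0
  block 6 = 00010: 1 ones, 4 zeros → 0
  block 7 = 11001: 3 ones, 2 zeros → 1
  block 8 = 11111: 5 ones, 0 zeros → 1
Decoded = 00100011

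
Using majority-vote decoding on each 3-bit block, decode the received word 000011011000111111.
Split into 3-bit blocks and majority-vote each:
  block 1 = 000: 0 ones, 3 zeros → 0
  block 2 = 011: 2 ones, 1 zeros → 1
  block 3 = 011: 2 ones, 1 zeros → 1
  block 4 = 000: 0 ones, 3 zeros → 0
  block 5 = 111: 3 ones, 0 zeros → 1
  block 6 = 111: 3 ones, 0 zeros → 1
Decoded = 011011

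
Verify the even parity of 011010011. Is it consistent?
Sum of all bits: 0+1+1+0+1+0+0+1+1 = 5; 5 mod 2 = 1. Result is 1 → parity error detected.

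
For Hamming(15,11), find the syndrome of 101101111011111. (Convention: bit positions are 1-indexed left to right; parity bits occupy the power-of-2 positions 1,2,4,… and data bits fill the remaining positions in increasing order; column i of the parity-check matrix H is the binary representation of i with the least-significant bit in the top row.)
Syndrome s = H · r^T (mod 2), r = 101101111011111:
  s[0] = (101010101010101)·(101101111011111) mod 2 = 1+0+1+0+0+0+1+0+1+0+1+0+1+0+1 mod 2 = 1
  s[1] = (011001100110011)·(101101111011111) mod 2 = 0+0+1+0+0+1+1+0+0+0+1+0+0+1+1 mod 2 = 0
  s[2] = (000111100001111)·(101101111011111) mod 2 = 0+0+0+1+0+1+1+0+0+0+0+1+1+1+1 mod 2 = 1
  s[3] = (000000011111111)·(101101111011111) mod 2 = 0+0+0+0+0+0+0+1+1+0+1+1+1+1+1 mod 2 = 1
Syndrome = 1011
Non-zero syndrome: error at position 13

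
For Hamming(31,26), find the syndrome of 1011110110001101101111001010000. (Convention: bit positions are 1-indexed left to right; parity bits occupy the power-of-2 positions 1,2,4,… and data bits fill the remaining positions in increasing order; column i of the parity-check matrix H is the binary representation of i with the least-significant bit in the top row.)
Syndrome s = H · r^T (mod 2), r = 1011110110001101101111001010000:
  s[0] = (1010101010101010101010101010101)·(1011110110001101101111001010000) mod 2 = 1+0+1+0+1+0+0+0+1+0+0+0+1+0+0+0+1+0+1+0+1+0+0+0+1+0+1+0+0+0+0 mod 2 = 0
  s[1] = (0110011001100110011001100110011)·(1011110110001101101111001010000) mod 2 = 0+0+1+0+0+1+0+0+0+0+0+0+0+1+0+0+0+0+1+0+0+1+0+0+0+0+1+0+0+0+0 mod 2 = 0
  s[2] = (0001111000011110000111100001111)·(1011110110001101101111001010000) mod 2 = 0+0+0+1+1+1+0+0+0+0+0+0+1+1+0+0+0+0+0+1+1+1+0+0+0+0+0+0+0+0+0 mod 2 = 0
  s[3] = (0000000111111110000000011111111)·(1011110110001101101111001010000) mod 2 = 0+0+0+0+0+0+0+1+1+0+0+0+1+1+0+0+0+0+0+0+0+0+0+0+1+0+1+0+0+0+0 mod 2 = 0
  s[4] = (0000000000000001111111111111111)·(1011110110001101101111001010000) mod 2 = 0+0+0+0+0+0+0+0+0+0+0+0+0+0+0+1+1+0+1+1+1+1+0+0+1+0+1+0+0+0+0 mod 2 = 0
Syndrome = 00000
s = 0: no error detected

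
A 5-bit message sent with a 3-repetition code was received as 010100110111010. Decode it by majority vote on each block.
Split into 3-bit blocks and majority-vote each:
  block 1 = 010: 1 ones, 2 zeros → 0
  block 2 = 100: 1 ones, 2 zeros → 0
  block 3 = 110: 2 ones, 1 zeros → 1
  block 4 = 111: 3 ones, 0 zeros → 1
  block 5 = 010: 1 ones, 2 zeros → 0
Decoded = 00110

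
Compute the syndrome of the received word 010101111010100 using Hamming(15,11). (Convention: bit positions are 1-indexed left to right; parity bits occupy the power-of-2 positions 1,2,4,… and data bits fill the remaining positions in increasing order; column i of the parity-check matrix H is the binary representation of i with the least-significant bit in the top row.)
Syndrome s = H · r^T (mod 2), r = 010101111010100:
  s[0] = (101010101010101)·(010101111010100) mod 2 = 0+0+0+0+0+0+1+0+1+0+1+0+1+0+0 mod 2 = 0
  s[1] = (011001100110011)·(010101111010100) mod 2 = 0+1+0+0+0+1+1+0+0+0+1+0+0+0+0 mod 2 = 0
  s[2] = (000111100001111)·(010101111010100) mod 2 = 0+0+0+1+0+1+1+0+0+0+0+0+1+0+0 mod 2 = 0
  s[3] = (000000011111111)·(010101111010100) mod 2 = 0+0+0+0+0+0+0+1+1+0+1+0+1+0+0 mod 2 = 0
Syndrome = 0000
s = 0: no error detected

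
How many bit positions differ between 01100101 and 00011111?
XOR = 01111010, count of 1s = 5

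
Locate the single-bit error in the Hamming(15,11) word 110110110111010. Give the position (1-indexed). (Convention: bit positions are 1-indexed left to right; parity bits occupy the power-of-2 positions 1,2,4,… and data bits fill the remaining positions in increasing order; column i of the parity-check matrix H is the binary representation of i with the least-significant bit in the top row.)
Syndrome s = H · r^T (mod 2), r = 110110110111010:
  s[0] = (101010101010101)·(110110110111010) mod 2 = 1+0+0+0+1+0+1+0+0+0+1+0+0+0+0 mod 2 = 0
  s[1] = (011001100110011)·(110110110111010) mod 2 = 0+1+0+0+0+0+1+0+0+1+1+0+0+1+0 mod 2 = 1
  s[2] = (000111100001111)·(110110110111010) mod 2 = 0+0+0+1+1+0+1+0+0+0+0+1+0+1+0 mod 2 = 1
  s[3] = (000000011111111)·(110110110111010) mod 2 = 0+0+0+0+0+0+0+1+0+1+1+1+0+1+0 mod 2 = 1
Syndrome = 0111
Column i of H is the binary representation of i, so the syndrome is the binary index of the flipped bit.
Read s = 0111 with s[0] as LSB: 0·2^0 + 1·2^1 + 1·2^2 + 1·2^3 = 14.
Error is at bit position 14.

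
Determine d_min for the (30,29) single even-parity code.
d_min = 2 (flipping one data bit also flips the parity bit, so the two closest codewords differ in exactly 2 positions).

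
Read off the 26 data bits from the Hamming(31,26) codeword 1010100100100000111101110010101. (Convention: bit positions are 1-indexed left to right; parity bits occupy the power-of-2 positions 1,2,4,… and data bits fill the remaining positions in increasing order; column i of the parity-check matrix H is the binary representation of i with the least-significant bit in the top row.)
Parity bits occupy power-of-2 positions; data bits are at positions {3,5,6,7,9,10,11,12,13,14,15,17,18,19,20,21,22,23,24,25,26,27,28,29,30,31} (1-indexed).
Extract: c[3]=1 c[5]=1 c[6]=0 c[7]=0 c[9]=0 c[10]=0 c[11]=1 c[12]=0 c[13]=0 c[14]=0 c[15]=0 c[17]=1 c[18]=1 c[19]=1 c[20]=1 c[21]=0 c[22]=1 c[23]=1 c[24]=1 c[25]=0 c[26]=0 c[27]=1 c[28]=0 c[29]=1 c[30]=0 c[31]=1
Data = 11000010000111101110010101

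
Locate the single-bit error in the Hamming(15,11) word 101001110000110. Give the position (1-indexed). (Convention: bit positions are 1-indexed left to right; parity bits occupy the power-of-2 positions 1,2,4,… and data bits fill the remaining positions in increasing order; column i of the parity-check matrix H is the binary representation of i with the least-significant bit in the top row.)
Syndrome s = H · r^T (mod 2), r = 101001110000110:
  s[0] = (101010101010101)·(101001110000110) mod 2 = 1+0+1+0+0+0+1+0+0+0+0+0+1+0+0 mod 2 = 0
  s[1] = (011001100110011)·(101001110000110) mod 2 = 0+0+1+0+0+1+1+0+0+0+0+0+0+1+0 mod 2 = 0
  s[2] = (000111100001111)·(101001110000110) mod 2 = 0+0+0+0+0+1+1+0+0+0+0+0+1+1+0 mod 2 = 0
  s[3] = (000000011111111)·(101001110000110) mod 2 = 0+0+0+0+0+0+0+1+0+0+0+0+1+1+0 mod 2 = 1
Syndrome = 0001
Column i of H is the binary representation of i, so the syndrome is the binary index of the flipped bit.
Read s = 0001 with s[0] as LSB: 0·2^0 + 0·2^1 + 0·2^2 + 1·2^3 = 8.
Error is at bit position 8.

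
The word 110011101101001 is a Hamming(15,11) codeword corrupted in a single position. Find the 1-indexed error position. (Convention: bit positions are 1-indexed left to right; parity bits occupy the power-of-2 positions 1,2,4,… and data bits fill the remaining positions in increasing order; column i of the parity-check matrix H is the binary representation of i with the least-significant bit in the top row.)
Syndrome s = H · r^T (mod 2), r = 110011101101001:
  s[0] = (101010101010101)·(110011101101001) mod 2 = 1+0+0+0+1+0+1+0+1+0+0+0+0+0+1 mod 2 = 1
  s[1] = (011001100110011)·(110011101101001) mod 2 = 0+1+0+0+0+1+1+0+0+1+0+0+0+0+1 mod 2 = 1
  s[2] = (000111100001111)·(110011101101001) mod 2 = 0+0+0+0+1+1+1+0+0+0+0+1+0+0+1 mod 2 = 1
  s[3] = (000000011111111)·(110011101101001) mod 2 = 0+0+0+0+0+0+0+0+1+1+0+1+0+0+1 mod 2 = 0
Syndrome = 1110
Column i of H is the binary representation of i, so the syndrome is the binary index of the flipped bit.
Read s = 1110 with s[0] as LSB: 1·2^0 + 1·2^1 + 1·2^2 + 0·2^3 = 7.
Error is at bit position 7.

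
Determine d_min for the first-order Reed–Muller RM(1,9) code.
d_min = 256 (RM(1,9) has length 512 and minimum distance 2^(m−1) = 256).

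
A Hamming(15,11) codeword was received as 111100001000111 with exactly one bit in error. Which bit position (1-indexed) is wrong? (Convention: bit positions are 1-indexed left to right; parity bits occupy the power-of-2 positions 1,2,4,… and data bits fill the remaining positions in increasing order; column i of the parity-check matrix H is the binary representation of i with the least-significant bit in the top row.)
Syndrome s = H · r^T (mod 2), r = 111100001000111:
  s[0] = (101010101010101)·(111100001000111) mod 2 = 1+0+1+0+0+0+0+0+1+0+0+0+1+0+1 mod 2 = 1
  s[1] = (011001100110011)·(111100001000111) mod 2 = 0+1+1+0+0+0+0+0+0+0+0+0+0+1+1 mod 2 = 0
  s[2] = (000111100001111)·(111100001000111) mod 2 = 0+0+0+1+0+0+0+0+0+0+0+0+1+1+1 mod 2 = 0
  s[3] = (000000011111111)·(111100001000111) mod 2 = 0+0+0+0+0+0+0+0+1+0+0+0+1+1+1 mod 2 = 0
Syndrome = 1000
Column i of H is the binary representation of i, so the syndrome is the binary index of the flipped bit.
Read s = 1000 with s[0] as LSB: 1·2^0 + 0·2^1 + 0·2^2 + 0·2^3 = 1.
Error is at bit position 1.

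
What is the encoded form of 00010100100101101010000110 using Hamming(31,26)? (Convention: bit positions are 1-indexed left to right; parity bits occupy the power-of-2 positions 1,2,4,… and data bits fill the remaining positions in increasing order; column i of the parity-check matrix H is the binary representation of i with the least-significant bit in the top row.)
Codeword c = d · G (mod 2), d = 00010100100101101010000110:
  c[0] = d·G[:,0] = (00010100100101101010000110)·(11011010101101010101010101) mod 2 = 0+0+0+1+0+0+0+0+1+0+0+1+0+1+0+0+0+0+0+0+0+0+0+1+0+0 mod 2 = 1
  c[1] = d·G[:,1] = (00010100100101101010000110)·(10110110011011001100110011) mod 2 = 0+0+0+1+0+1+0+0+0+0+0+0+0+1+0+0+1+0+0+0+0+0+0+0+1+0 mod 2 = 1
  c[2] = d·G[:,2] = (00010100100101101010000110)·(10000000000000000000000000) mod 2 = 0+0+0+0+0+0+0+0+0+0+0+0+0+0+0+0+0+0+0+0+0+0+0+0+0+0 mod 2 = 0
  c[3] = d·G[:,3] = (00010100100101101010000110)·(01110001111000111100001111) mod 2 = 0+0+0+1+0+0+0+0+1+0+0+0+0+0+1+0+1+0+0+0+0+0+0+1+1+0 mod 2 = 0
  c[4] = d·G[:,4] = (00010100100101101010000110)·(01000000000000000000000000) mod 2 = 0+0+0+0+0+0+0+0+0+0+0+0+0+0+0+0+0+0+0+0+0+0+0+0+0+0 mod 2 = 0
  c[5] = d·G[:,5] = (00010100100101101010000110)·(00100000000000000000000000) mod 2 = 0+0+0+0+0+0+0+0+0+0+0+0+0+0+0+0+0+0+0+0+0+0+0+0+0+0 mod 2 = 0
  c[6] = d·G[:,6] = (00010100100101101010000110)·(00010000000000000000000000) mod 2 = 0+0+0+1+0+0+0+0+0+0+0+0+0+0+0+0+0+0+0+0+0+0+0+0+0+0 mod 2 = 1
  c[7] = d·G[:,7] = (00010100100101101010000110)·(00001111111000000011111111) mod 2 = 0+0+0+0+0+1+0+0+1+0+0+0+0+0+0+0+0+0+1+0+0+0+0+1+1+0 mod 2 = 1
  c[8] = d·G[:,8] = (00010100100101101010000110)·(00001000000000000000000000) mod 2 = 0+0+0+0+0+0+0+0+0+0+0+0+0+0+0+0+0+0+0+0+0+0+0+0+0+0 mod 2 = 0
  c[9] = d·G[:,9] = (00010100100101101010000110)·(00000100000000000000000000) mod 2 = 0+0+0+0+0+1+0+0+0+0+0+0+0+0+0+0+0+0+0+0+0+0+0+0+0+0 mod 2 = 1
  c[10] = d·G[:,10] = (00010100100101101010000110)·(00000010000000000000000000) mod 2 = 0+0+0+0+0+0+0+0+0+0+0+0+0+0+0+0+0+0+0+0+0+0+0+0+0+0 mod 2 = 0
  c[11] = d·G[:,11] = (00010100100101101010000110)·(00000001000000000000000000) mod 2 = 0+0+0+0+0+0+0+0+0+0+0+0+0+0+0+0+0+0+0+0+0+0+0+0+0+0 mod 2 = 0
  c[12] = d·G[:,12] = (00010100100101101010000110)·(00000000100000000000000000) mod 2 = 0+0+0+0+0+0+0+0+1+0+0+0+0+0+0+0+0+0+0+0+0+0+0+0+0+0 mod 2 = 1
  c[13] = d·G[:,13] = (00010100100101101010000110)·(00000000010000000000000000) mod 2 = 0+0+0+0+0+0+0+0+0+0+0+0+0+0+0+0+0+0+0+0+0+0+0+0+0+0 mod 2 = 0
  c[14] = d·G[:,14] = (00010100100101101010000110)·(00000000001000000000000000) mod 2 = 0+0+0+0+0+0+0+0+0+0+0+0+0+0+0+0+0+0+0+0+0+0+0+0+0+0 mod 2 = 0
  c[15] = d·G[:,15] = (00010100100101101010000110)·(00000000000111111111111111) mod 2 = 0+0+0+0+0+0+0+0+0+0+0+1+0+1+1+0+1+0+1+0+0+0+0+1+1+0 mod 2 = 1
  c[16] = d·G[:,16] = (00010100100101101010000110)·(00000000000100000000000000) mod 2 = 0+0+0+0+0+0+0+0+0+0+0+1+0+0+0+0+0+0+0+0+0+0+0+0+0+0 mod 2 = 1
  c[17] = d·G[:,17] = (00010100100101101010000110)·(00000000000010000000000000) mod 2 = 0+0+0+0+0+0+0+0+0+0+0+0+0+0+0+0+0+0+0+0+0+0+0+0+0+0 mod 2 = 0
  c[18] = d·G[:,18] = (00010100100101101010000110)·(00000000000001000000000000) mod 2 = 0+0+0+0+0+0+0+0+0+0+0+0+0+1+0+0+0+0+0+0+0+0+0+0+0+0 mod 2 = 1
  c[19] = d·G[:,19] = (00010100100101101010000110)·(00000000000000100000000000) mod 2 = 0+0+0+0+0+0+0+0+0+0+0+0+0+0+1+0+0+0+0+0+0+0+0+0+0+0 mod 2 = 1
  c[20] = d·G[:,20] = (00010100100101101010000110)·(00000000000000010000000000) mod 2 = 0+0+0+0+0+0+0+0+0+0+0+0+0+0+0+0+0+0+0+0+0+0+0+0+0+0 mod 2 = 0
  c[21] = d·G[:,21] = (00010100100101101010000110)·(00000000000000001000000000) mod 2 = 0+0+0+0+0+0+0+0+0+0+0+0+0+0+0+0+1+0+0+0+0+0+0+0+0+0 mod 2 = 1
  c[22] = d·G[:,22] = (00010100100101101010000110)·(00000000000000000100000000) mod 2 = 0+0+0+0+0+0+0+0+0+0+0+0+0+0+0+0+0+0+0+0+0+0+0+0+0+0 mod 2 = 0
  c[23] = d·G[:,23] = (00010100100101101010000110)·(00000000000000000010000000) mod 2 = 0+0+0+0+0+0+0+0+0+0+0+0+0+0+0+0+0+0+1+0+0+0+0+0+0+0 mod 2 = 1
  c[24] = d·G[:,24] = (00010100100101101010000110)·(00000000000000000001000000) mod 2 = 0+0+0+0+0+0+0+0+0+0+0+0+0+0+0+0+0+0+0+0+0+0+0+0+0+0 mod 2 = 0
  c[25] = d·G[:,25] = (00010100100101101010000110)·(00000000000000000000100000) mod 2 = 0+0+0+0+0+0+0+0+0+0+0+0+0+0+0+0+0+0+0+0+0+0+0+0+0+0 mod 2 = 0
  c[26] = d·G[:,26] = (00010100100101101010000110)·(00000000000000000000010000) mod 2 = 0+0+0+0+0+0+0+0+0+0+0+0+0+0+0+0+0+0+0+0+0+0+0+0+0+0 mod 2 = 0
  c[27] = d·G[:,27] = (00010100100101101010000110)·(00000000000000000000001000) mod 2 = 0+0+0+0+0+0+0+0+0+0+0+0+0+0+0+0+0+0+0+0+0+0+0+0+0+0 mod 2 = 0
  c[28] = d·G[:,28] = (00010100100101101010000110)·(00000000000000000000000100) mod 2 = 0+0+0+0+0+0+0+0+0+0+0+0+0+0+0+0+0+0+0+0+0+0+0+1+0+0 mod 2 = 1
  c[29] = d·G[:,29] = (00010100100101101010000110)·(00000000000000000000000010) mod 2 = 0+0+0+0+0+0+0+0+0+0+0+0+0+0+0+0+0+0+0+0+0+0+0+0+1+0 mod 2 = 1
  c[30] = d·G[:,30] = (00010100100101101010000110)·(00000000000000000000000001) mod 2 = 0+0+0+0+0+0+0+0+0+0+0+0+0+0+0+0+0+0+0+0+0+0+0+0+0+0 mod 2 = 0
Codeword = 1100001101001001101101010000110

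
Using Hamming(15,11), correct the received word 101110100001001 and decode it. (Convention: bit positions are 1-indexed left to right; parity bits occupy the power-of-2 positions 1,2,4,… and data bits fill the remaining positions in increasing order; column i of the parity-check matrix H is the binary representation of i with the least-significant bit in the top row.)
Syndrome s = H · r^T (mod 2), r = 101110100001001:
  s[0] = (101010101010101)·(101110100001001) mod 2 = 1+0+1+0+1+0+1+0+0+0+0+0+0+0+1 mod 2 = 1
  s[1] = (011001100110011)·(101110100001001) mod 2 = 0+0+1+0+0+0+1+0+0+0+0+0+0+0+1 mod 2 = 1
  s[2] = (000111100001111)·(101110100001001) mod 2 = 0+0+0+1+1+0+1+0+0+0+0+1+0+0+1 mod 2 = 1
  s[3] = (000000011111111)·(101110100001001) mod 2 = 0+0+0+0+0+0+0+0+0+0+0+1+0+0+1 mod 2 = 0
Syndrome = 1110
Column 7 of H equals this syndrome → error at bit 7 (1-indexed).
Flip bit 7: 101110100001001 → 101110000001001
Extract data bits at positions {3,5,6,7,9,10,11,12,13,14,15}: 11000001001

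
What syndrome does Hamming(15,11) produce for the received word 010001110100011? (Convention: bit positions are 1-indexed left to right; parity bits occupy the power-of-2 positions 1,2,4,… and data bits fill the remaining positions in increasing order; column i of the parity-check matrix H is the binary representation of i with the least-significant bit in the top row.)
Syndrome s = H · r^T (mod 2), r = 010001110100011:
  s[0] = (101010101010101)·(010001110100011) mod 2 = 0+0+0+0+0+0+1+0+0+0+0+0+0+0+1 mod 2 = 0
  s[1] = (011001100110011)·(010001110100011) mod 2 = 0+1+0+0+0+1+1+0+0+1+0+0+0+1+1 mod 2 = 0
  s[2] = (000111100001111)·(010001110100011) mod 2 = 0+0+0+0+0+1+1+0+0+0+0+0+0+1+1 mod 2 = 0
  s[3] = (000000011111111)·(010001110100011) mod 2 = 0+0+0+0+0+0+0+1+0+1+0+0+0+1+1 mod 2 = 0
Syndrome = 0000
s = 0: no error detected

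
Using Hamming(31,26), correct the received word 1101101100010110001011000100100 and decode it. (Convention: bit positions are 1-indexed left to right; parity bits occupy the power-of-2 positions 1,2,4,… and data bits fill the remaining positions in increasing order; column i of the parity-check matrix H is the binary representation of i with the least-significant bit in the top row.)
Syndrome s = H · r^T (mod 2), r = 1101101100010110001011000100100:
  s[0] = (1010101010101010101010101010101)·(1101101100010110001011000100100) mod 2 = 1+0+0+0+1+0+1+0+0+0+0+0+0+0+1+0+0+0+1+0+1+0+0+0+0+0+0+0+1+0+0 mod 2 = 1
  s[1] = (0110011001100110011001100110011)·(1101101100010110001011000100100) mod 2 = 0+1+0+0+0+0+1+0+0+0+0+0+0+1+1+0+0+0+1+0+0+1+0+0+0+1+0+0+0+0+0 mod 2 = 1
  s[2] = (0001111000011110000111100001111)·(1101101100010110001011000100100) mod 2 = 0+0+0+1+1+0+1+0+0+0+0+1+0+1+1+0+0+0+0+0+1+1+0+0+0+0+0+0+1+0+0 mod 2 = 1
  s[3] = (0000000111111110000000011111111)·(1101101100010110001011000100100) mod 2 = 0+0+0+0+0+0+0+1+0+0+0+1+0+1+1+0+0+0+0+0+0+0+0+0+0+1+0+0+1+0+0 mod 2 = 0
  s[4] = (0000000000000001111111111111111)·(1101101100010110001011000100100) mod 2 = 0+0+0+0+0+0+0+0+0+0+0+0+0+0+0+0+0+0+1+0+1+1+0+0+0+1+0+0+1+0+0 mod 2 = 1
Syndrome = 11101
Column 23 of H equals this syndrome → error at bit 23 (1-indexed).
Flip bit 23: 1101101100010110001011000100100 → 1101101100010110001011100100100
Extract data bits at positions {3,5,6,7,9,10,11,12,13,14,15,17,18,19,20,21,22,23,24,25,26,27,28,29,30,31}: 01010001011001011100100100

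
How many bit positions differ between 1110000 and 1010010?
XOR = 0100010, count of 1s = 2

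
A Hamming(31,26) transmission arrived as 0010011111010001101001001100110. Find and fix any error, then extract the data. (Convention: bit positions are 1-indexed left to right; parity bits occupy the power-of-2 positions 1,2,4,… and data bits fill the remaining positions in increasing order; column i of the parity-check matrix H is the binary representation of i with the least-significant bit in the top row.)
Syndrome s = H · r^T (mod 2), r = 0010011111010001101001001100110:
  s[0] = (1010101010101010101010101010101)·(0010011111010001101001001100110) mod 2 = 0+0+1+0+0+0+1+0+1+0+0+0+0+0+0+0+1+0+1+0+0+0+0+0+1+0+0+0+1+0+0 mod 2 = 1
  s[1] = (0110011001100110011001100110011)·(0010011111010001101001001100110) mod 2 = 0+0+1+0+0+1+1+0+0+1+0+0+0+0+0+0+0+0+1+0+0+1+0+0+0+1+0+0+0+1+0 mod 2 = 0
  s[2] = (0001111000011110000111100001111)·(0010011111010001101001001100110) mod 2 = 0+0+0+0+0+1+1+0+0+0+0+1+0+0+0+0+0+0+0+0+0+1+0+0+0+0+0+0+1+1+0 mod 2 = 0
  s[3] = (0000000111111110000000011111111)·(0010011111010001101001001100110) mod 2 = 0+0+0+0+0+0+0+1+1+1+0+1+0+0+0+0+0+0+0+0+0+0+0+0+1+1+0+0+1+1+0 mod 2 = 0
  s[4] = (0000000000000001111111111111111)·(0010011111010001101001001100110) mod 2 = 0+0+0+0+0+0+0+0+0+0+0+0+0+0+0+1+1+0+1+0+0+1+0+0+1+1+0+0+1+1+0 mod 2 = 0
Syndrome = 10000
Column 1 of H equals this syndrome → error at bit 1 (1-indexed).
Flip bit 1: 0010011111010001101001001100110 → 1010011111010001101001001100110
Extract data bits at positions {3,5,6,7,9,10,11,12,13,14,15,17,18,19,20,21,22,23,24,25,26,27,28,29,30,31}: 10111101000101001001100110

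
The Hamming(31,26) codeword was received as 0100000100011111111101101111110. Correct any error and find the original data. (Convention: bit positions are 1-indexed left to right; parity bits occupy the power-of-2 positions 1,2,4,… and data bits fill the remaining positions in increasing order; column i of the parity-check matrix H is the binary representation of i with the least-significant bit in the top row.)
Syndrome s = H · r^T (mod 2), r = 0100000100011111111101101111110:
  s[0] = (1010101010101010101010101010101)·(0100000100011111111101101111110) mod 2 = 0+0+0+0+0+0+0+0+0+0+0+0+1+0+1+0+1+0+1+0+0+0+1+0+1+0+1+0+1+0+0 mod 2 = 0
  s[1] = (0110011001100110011001100110011)·(0100000100011111111101101111110) mod 2 = 0+1+0+0+0+0+0+0+0+0+0+0+0+1+1+0+0+1+1+0+0+1+1+0+0+1+1+0+0+1+0 mod 2 = 0
  s[2] = (0001111000011110000111100001111)·(0100000100011111111101101111110) mod 2 = 0+0+0+0+0+0+0+0+0+0+0+1+1+1+1+0+0+0+0+1+0+1+1+0+0+0+0+1+1+1+0 mod 2 = 0
  s[3] = (0000000111111110000000011111111)·(0100000100011111111101101111110) mod 2 = 0+0+0+0+0+0+0+1+0+0+0+1+1+1+1+0+0+0+0+0+0+0+0+0+1+1+1+1+1+1+0 mod 2 = 1
  s[4] = (0000000000000001111111111111111)·(0100000100011111111101101111110) mod 2 = 0+0+0+0+0+0+0+0+0+0+0+0+0+0+0+1+1+1+1+1+0+1+1+0+1+1+1+1+1+1+0 mod 2 = 1
Syndrome = 00011
Column 24 of H equals this syndrome → error at bit 24 (1-indexed).
Flip bit 24: 0100000100011111111101101111110 → 0100000100011111111101111111110
Extract data bits at positions {3,5,6,7,9,10,11,12,13,14,15,17,18,19,20,21,22,23,24,25,26,27,28,29,30,31}: 00000001111111101111111110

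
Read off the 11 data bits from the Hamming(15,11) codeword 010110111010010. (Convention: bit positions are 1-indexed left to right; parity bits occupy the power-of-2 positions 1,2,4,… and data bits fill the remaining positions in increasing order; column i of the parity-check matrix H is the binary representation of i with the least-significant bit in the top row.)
Parity bits occupy power-of-2 positions; data bits are at positions {3,5,6,7,9,10,11,12,13,14,15} (1-indexed).
Extract: c[3]=0 c[5]=1 c[6]=0 c[7]=1 c[9]=1 c[10]=0 c[11]=1 c[12]=0 c[13]=0 c[14]=1 c[15]=0
Data = 01011010010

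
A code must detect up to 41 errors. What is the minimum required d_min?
Detecting e errors requires d_min ≥ e + 1 = 41 + 1 = 42.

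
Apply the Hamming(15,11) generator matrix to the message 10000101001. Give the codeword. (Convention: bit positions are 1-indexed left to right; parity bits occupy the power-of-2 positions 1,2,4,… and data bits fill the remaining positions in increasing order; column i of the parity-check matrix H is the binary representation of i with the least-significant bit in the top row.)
Codeword c = d · G (mod 2), d = 10000101001:
  c[0] = d·G[:,0] = (10000101001)·(11011010101) mod 2 = 1+0+0+0+0+0+0+0+0+0+1 mod 2 = 0
  c[1] = d·G[:,1] = (10000101001)·(10110110011) mod 2 = 1+0+0+0+0+1+0+0+0+0+1 mod 2 = 1
  c[2] = d·G[:,2] = (10000101001)·(10000000000) mod 2 = 1+0+0+0+0+0+0+0+0+0+0 mod 2 = 1
  c[3] = d·G[:,3] = (10000101001)·(01110001111) mod 2 = 0+0+0+0+0+0+0+1+0+0+1 mod 2 = 0
  c[4] = d·G[:,4] = (10000101001)·(01000000000) mod 2 = 0+0+0+0+0+0+0+0+0+0+0 mod 2 = 0
  c[5] = d·G[:,5] = (10000101001)·(00100000000) mod 2 = 0+0+0+0+0+0+0+0+0+0+0 mod 2 = 0
  c[6] = d·G[:,6] = (10000101001)·(00010000000) mod 2 = 0+0+0+0+0+0+0+0+0+0+0 mod 2 = 0
  c[7] = d·G[:,7] = (10000101001)·(00001111111) mod 2 = 0+0+0+0+0+1+0+1+0+0+1 mod 2 = 1
  c[8] = d·G[:,8] = (10000101001)·(00001000000) mod 2 = 0+0+0+0+0+0+0+0+0+0+0 mod 2 = 0
  c[9] = d·G[:,9] = (10000101001)·(00000100000) mod 2 = 0+0+0+0+0+1+0+0+0+0+0 mod 2 = 1
  c[10] = d·G[:,10] = (10000101001)·(00000010000) mod 2 = 0+0+0+0+0+0+0+0+0+0+0 mod 2 = 0
  c[11] = d·G[:,11] = (10000101001)·(00000001000) mod 2 = 0+0+0+0+0+0+0+1+0+0+0 mod 2 = 1
  c[12] = d·G[:,12] = (10000101001)·(00000000100) mod 2 = 0+0+0+0+0+0+0+0+0+0+0 mod 2 = 0
  c[13] = d·G[:,13] = (10000101001)·(00000000010) mod 2 = 0+0+0+0+0+0+0+0+0+0+0 mod 2 = 0
  c[14] = d·G[:,14] = (10000101001)·(00000000001) mod 2 = 0+0+0+0+0+0+0+0+0+0+1 mod 2 = 1
Codeword = 011000010101001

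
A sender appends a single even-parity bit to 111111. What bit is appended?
Sum of data bits: 1+1+1+1+1+1 = 6.
6 mod 2 = 0, so parity bit = 0.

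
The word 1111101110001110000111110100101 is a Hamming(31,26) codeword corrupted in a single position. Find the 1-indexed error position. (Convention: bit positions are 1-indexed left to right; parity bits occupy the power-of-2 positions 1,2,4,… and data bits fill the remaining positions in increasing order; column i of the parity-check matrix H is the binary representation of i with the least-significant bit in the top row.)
Syndrome s = H · r^T (mod 2), r = 1111101110001110000111110100101:
  s[0] = (1010101010101010101010101010101)·(1111101110001110000111110100101) mod 2 = 1+0+1+0+1+0+1+0+1+0+0+0+1+0+1+0+0+0+0+0+1+0+1+0+0+0+0+0+1+0+1 mod 2 = 1
  s[1] = (0110011001100110011001100110011)·(1111101110001110000111110100101) mod 2 = 0+1+1+0+0+0+1+0+0+0+0+0+0+1+1+0+0+0+0+0+0+1+1+0+0+1+0+0+0+0+1 mod 2 = 1
  s[2] = (0001111000011110000111100001111)·(1111101110001110000111110100101) mod 2 = 0+0+0+1+1+0+1+0+0+0+0+0+1+1+1+0+0+0+0+1+1+1+1+0+0+0+0+0+1+0+1 mod 2 = 0
  s[3] = (0000000111111110000000011111111)·(1111101110001110000111110100101) mod 2 = 0+0+0+0+0+0+0+1+1+0+0+0+1+1+1+0+0+0+0+0+0+0+0+1+0+1+0+0+1+0+1 mod 2 = 1
  s[4] = (0000000000000001111111111111111)·(1111101110001110000111110100101) mod 2 = 0+0+0+0+0+0+0+0+0+0+0+0+0+0+0+0+0+0+0+1+1+1+1+1+0+1+0+0+1+0+1 mod 2 = 0
Syndrome = 11010
Column i of H is the binary representation of i, so the syndrome is the binary index of the flipped bit.
Read s = 11010 with s[0] as LSB: 1·2^0 + 1·2^1 + 0·2^2 + 1·2^3 + 0·2^4 = 11.
Error is at bit position 11.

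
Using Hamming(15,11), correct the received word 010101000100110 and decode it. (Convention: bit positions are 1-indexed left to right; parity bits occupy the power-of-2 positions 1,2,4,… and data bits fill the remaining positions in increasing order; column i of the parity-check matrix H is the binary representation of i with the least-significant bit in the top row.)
Syndrome s = H · r^T (mod 2), r = 010101000100110:
  s[0] = (101010101010101)·(010101000100110) mod 2 = 0+0+0+0+0+0+0+0+0+0+0+0+1+0+0 mod 2 = 1
  s[1] = (011001100110011)·(010101000100110) mod 2 = 0+1+0+0+0+1+0+0+0+1+0+0+0+1+0 mod 2 = 0
  s[2] = (000111100001111)·(010101000100110) mod 2 = 0+0+0+1+0+1+0+0+0+0+0+0+1+1+0 mod 2 = 0
  s[3] = (000000011111111)·(010101000100110) mod 2 = 0+0+0+0+0+0+0+0+0+1+0+0+1+1+0 mod 2 = 1
Syndrome = 1001
Column 9 of H equals this syndrome → error at bit 9 (1-indexed).
Flip bit 9: 010101000100110 → 010101001100110
Extract data bits at positions {3,5,6,7,9,10,11,12,13,14,15}: 00101100110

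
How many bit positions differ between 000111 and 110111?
XOR = 110000, count of 1s = 2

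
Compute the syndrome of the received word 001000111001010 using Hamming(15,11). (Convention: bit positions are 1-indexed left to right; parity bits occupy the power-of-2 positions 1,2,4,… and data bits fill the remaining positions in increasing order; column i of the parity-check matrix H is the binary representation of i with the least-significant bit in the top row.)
Syndrome s = H · r^T (mod 2), r = 001000111001010:
  s[0] = (101010101010101)·(001000111001010) mod 2 = 0+0+1+0+0+0+1+0+1+0+0+0+0+0+0 mod 2 = 1
  s[1] = (011001100110011)·(001000111001010) mod 2 = 0+0+1+0+0+0+1+0+0+0+0+0+0+1+0 mod 2 = 1
  s[2] = (000111100001111)·(001000111001010) mod 2 = 0+0+0+0+0+0+1+0+0+0+0+1+0+1+0 mod 2 = 1
  s[3] = (000000011111111)·(001000111001010) mod 2 = 0+0+0+0+0+0+0+1+1+0+0+1+0+1+0 mod 2 = 0
Syndrome = 1110
Non-zero syndrome: error at position 7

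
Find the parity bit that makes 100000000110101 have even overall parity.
Sum of data bits: 1+0+0+0+0+0+0+0+0+1+1+0+1+0+1 = 5.
5 mod 2 = 1, so parity bit = 1.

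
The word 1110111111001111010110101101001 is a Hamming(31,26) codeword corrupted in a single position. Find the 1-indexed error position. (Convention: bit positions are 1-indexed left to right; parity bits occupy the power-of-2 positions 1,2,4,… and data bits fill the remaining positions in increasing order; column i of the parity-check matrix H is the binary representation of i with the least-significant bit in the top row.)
Syndrome s = H · r^T (mod 2), r = 1110111111001111010110101101001:
  s[0] = (1010101010101010101010101010101)·(1110111111001111010110101101001) mod 2 = 1+0+1+0+1+0+1+0+1+0+0+0+1+0+1+0+0+0+0+0+1+0+1+0+1+0+0+0+0+0+1 mod 2 = 1
  s[1] = (0110011001100110011001100110011)·(1110111111001111010110101101001) mod 2 = 0+1+1+0+0+1+1+0+0+1+0+0+0+1+1+0+0+1+0+0+0+0+1+0+0+1+0+0+0+0+1 mod 2 = 1
  s[2] = (0001111000011110000111100001111)·(1110111111001111010110101101001) mod 2 = 0+0+0+0+1+1+1+0+0+0+0+0+1+1+1+0+0+0+0+1+1+0+1+0+0+0+0+1+0+0+1 mod 2 = 1
  s[3] = (0000000111111110000000011111111)·(1110111111001111010110101101001) mod 2 = 0+0+0+0+0+0+0+1+1+1+0+0+1+1+1+0+0+0+0+0+0+0+0+0+1+1+0+1+0+0+1 mod 2 = 0
  s[4] = (0000000000000001111111111111111)·(1110111111001111010110101101001) mod 2 = 0+0+0+0+0+0+0+0+0+0+0+0+0+0+0+1+0+1+0+1+1+0+1+0+1+1+0+1+0+0+1 mod 2 = 1
Syndrome = 11101
Column i of H is the binary representation of i, so the syndrome is the binary index of the flipped bit.
Read s = 11101 with s[0] as LSB: 1·2^0 + 1·2^1 + 1·2^2 + 0·2^3 + 1·2^4 = 23.
Error is at bit position 23.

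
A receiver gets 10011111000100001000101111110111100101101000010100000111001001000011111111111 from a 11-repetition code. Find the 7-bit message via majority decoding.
Split into 11-bit blocks and majority-vote each:
  block 1 = 10011111000: 6 ones, 5 zeros → 1
  block 2 = 10000100010: 3 ones, 8 zeros → 0
  block 3 = 11111101111: 10 ones, 1 zeros → 1
  block 4 = 00101101000: 4 ones, 7 zeros → 0
  block 5 = 01010000011: 4 ones, 7 zeros → 0
  block 6 = 10010010000: 3 ones, 8 zeros → 0
  block 7 = 11111111111: 11 ones, 0 zeros → 1
Decoded = 1010001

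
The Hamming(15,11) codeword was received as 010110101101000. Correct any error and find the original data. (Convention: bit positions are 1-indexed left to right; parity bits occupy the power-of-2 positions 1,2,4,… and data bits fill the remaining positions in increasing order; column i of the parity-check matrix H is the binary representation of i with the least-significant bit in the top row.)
Syndrome s = H · r^T (mod 2), r = 010110101101000:
  s[0] = (101010101010101)·(010110101101000) mod 2 = 0+0+0+0+1+0+1+0+1+0+0+0+0+0+0 mod 2 = 1
  s[1] = (011001100110011)·(010110101101000) mod 2 = 0+1+0+0+0+0+1+0+0+1+0+0+0+0+0 mod 2 = 1
  s[2] = (000111100001111)·(010110101101000) mod 2 = 0+0+0+1+1+0+1+0+0+0+0+1+0+0+0 mod 2 = 0
  s[3] = (000000011111111)·(010110101101000) mod 2 = 0+0+0+0+0+0+0+0+1+1+0+1+0+0+0 mod 2 = 1
Syndrome = 1101
Column 11 of H equals this syndrome → error at bit 11 (1-indexed).
Flip bit 11: 010110101101000 → 010110101111000
Extract data bits at positions {3,5,6,7,9,10,11,12,13,14,15}: 01011111000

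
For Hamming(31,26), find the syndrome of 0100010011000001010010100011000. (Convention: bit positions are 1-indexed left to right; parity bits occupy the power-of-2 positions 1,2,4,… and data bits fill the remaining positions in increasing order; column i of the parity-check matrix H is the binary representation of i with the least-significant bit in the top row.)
Syndrome s = H · r^T (mod 2), r = 0100010011000001010010100011000:
  s[0] = (1010101010101010101010101010101)·(0100010011000001010010100011000) mod 2 = 0+0+0+0+0+0+0+0+1+0+0+0+0+0+0+0+0+0+0+0+1+0+1+0+0+0+1+0+0+0+0 mod 2 = 0
  s[1] = (0110011001100110011001100110011)·(0100010011000001010010100011000) mod 2 = 0+1+0+0+0+1+0+0+0+1+0+0+0+0+0+0+0+1+0+0+0+0+1+0+0+0+1+0+0+0+0 mod 2 = 0
  s[2] = (0001111000011110000111100001111)·(0100010011000001010010100011000) mod 2 = 0+0+0+0+0+1+0+0+0+0+0+0+0+0+0+0+0+0+0+0+1+0+1+0+0+0+0+1+0+0+0 mod 2 = 0
  s[3] = (0000000111111110000000011111111)·(0100010011000001010010100011000) mod 2 = 0+0+0+0+0+0+0+0+1+1+0+0+0+0+0+0+0+0+0+0+0+0+0+0+0+0+1+1+0+0+0 mod 2 = 0
  s[4] = (0000000000000001111111111111111)·(0100010011000001010010100011000) mod 2 = 0+0+0+0+0+0+0+0+0+0+0+0+0+0+0+1+0+1+0+0+1+0+1+0+0+0+1+1+0+0+0 mod 2 = 0
Syndrome = 00000
s = 0: no error detected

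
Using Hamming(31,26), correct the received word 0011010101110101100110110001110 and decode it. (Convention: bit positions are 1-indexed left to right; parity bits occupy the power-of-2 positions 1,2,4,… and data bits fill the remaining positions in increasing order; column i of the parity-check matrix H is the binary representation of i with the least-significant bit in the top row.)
Syndrome s = H · r^T (mod 2), r = 0011010101110101100110110001110:
  s[0] = (1010101010101010101010101010101)·(0011010101110101100110110001110) mod 2 = 0+0+1+0+0+0+0+0+0+0+1+0+0+0+0+0+1+0+0+0+1+0+1+0+0+0+0+0+1+0+0 mod 2 = 0
  s[1] = (0110011001100110011001100110011)·(0011010101110101100110110001110) mod 2 = 0+0+1+0+0+1+0+0+0+1+1+0+0+1+0+0+0+0+0+0+0+0+1+0+0+0+0+0+0+1+0 mod 2 = 1
  s[2] = (0001111000011110000111100001111)·(0011010101110101100110110001110) mod 2 = 0+0+0+1+0+1+0+0+0+0+0+1+0+1+0+0+0+0+0+1+1+0+1+0+0+0+0+1+1+1+0 mod 2 = 0
  s[3] = (0000000111111110000000011111111)·(0011010101110101100110110001110) mod 2 = 0+0+0+0+0+0+0+1+0+1+1+1+0+1+0+0+0+0+0+0+0+0+0+1+0+0+0+1+1+1+0 mod 2 = 1
  s[4] = (0000000000000001111111111111111)·(0011010101110101100110110001110) mod 2 = 0+0+0+0+0+0+0+0+0+0+0+0+0+0+0+1+1+0+0+1+1+0+1+1+0+0+0+1+1+1+0 mod 2 = 1
Syndrome = 01011
Column 26 of H equals this syndrome → error at bit 26 (1-indexed).
Flip bit 26: 0011010101110101100110110001110 → 0011010101110101100110110101110
Extract data bits at positions {3,5,6,7,9,10,11,12,13,14,15,17,18,19,20,21,22,23,24,25,26,27,28,29,30,31}: 10100111010100110110101110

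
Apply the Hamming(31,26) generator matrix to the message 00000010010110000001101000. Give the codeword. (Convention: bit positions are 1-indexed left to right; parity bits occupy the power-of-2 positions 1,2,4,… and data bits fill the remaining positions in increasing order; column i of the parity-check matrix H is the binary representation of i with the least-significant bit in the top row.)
Codeword c = d · G (mod 2), d = 00000010010110000001101000:
  c[0] = d·G[:,0] = (00000010010110000001101000)·(11011010101101010101010101) mod 2 = 0+0+0+0+0+0+1+0+0+0+0+1+0+0+0+0+0+0+0+1+0+0+0+0+0+0 mod 2 = 1
  c[1] = d·G[:,1] = (00000010010110000001101000)·(10110110011011001100110011) mod 2 = 0+0+0+0+0+0+1+0+0+1+0+0+1+0+0+0+0+0+0+0+1+0+0+0+0+0 mod 2 = 0
  c[2] = d·G[:,2] = (00000010010110000001101000)·(10000000000000000000000000) mod 2 = 0+0+0+0+0+0+0+0+0+0+0+0+0+0+0+0+0+0+0+0+0+0+0+0+0+0 mod 2 = 0
  c[3] = d·G[:,3] = (00000010010110000001101000)·(01110001111000111100001111) mod 2 = 0+0+0+0+0+0+0+0+0+1+0+0+0+0+0+0+0+0+0+0+0+0+1+0+0+0 mod 2 = 0
  c[4] = d·G[:,4] = (00000010010110000001101000)·(01000000000000000000000000) mod 2 = 0+0+0+0+0+0+0+0+0+0+0+0+0+0+0+0+0+0+0+0+0+0+0+0+0+0 mod 2 = 0
  c[5] = d·G[:,5] = (00000010010110000001101000)·(00100000000000000000000000) mod 2 = 0+0+0+0+0+0+0+0+0+0+0+0+0+0+0+0+0+0+0+0+0+0+0+0+0+0 mod 2 = 0
  c[6] = d·G[:,6] = (00000010010110000001101000)·(00010000000000000000000000) mod 2 = 0+0+0+0+0+0+0+0+0+0+0+0+0+0+0+0+0+0+0+0+0+0+0+0+0+0 mod 2 = 0
  c[7] = d·G[:,7] = (00000010010110000001101000)·(00001111111000000011111111) mod 2 = 0+0+0+0+0+0+1+0+0+1+0+0+0+0+0+0+0+0+0+1+1+0+1+0+0+0 mod 2 = 1
  c[8] = d·G[:,8] = (00000010010110000001101000)·(00001000000000000000000000) mod 2 = 0+0+0+0+0+0+0+0+0+0+0+0+0+0+0+0+0+0+0+0+0+0+0+0+0+0 mod 2 = 0
  c[9] = d·G[:,9] = (00000010010110000001101000)·(00000100000000000000000000) mod 2 = 0+0+0+0+0+0+0+0+0+0+0+0+0+0+0+0+0+0+0+0+0+0+0+0+0+0 mod 2 = 0
  c[10] = d·G[:,10] = (00000010010110000001101000)·(00000010000000000000000000) mod 2 = 0+0+0+0+0+0+1+0+0+0+0+0+0+0+0+0+0+0+0+0+0+0+0+0+0+0 mod 2 = 1
  c[11] = d·G[:,11] = (00000010010110000001101000)·(00000001000000000000000000) mod 2 = 0+0+0+0+0+0+0+0+0+0+0+0+0+0+0+0+0+0+0+0+0+0+0+0+0+0 mod 2 = 0
  c[12] = d·G[:,12] = (00000010010110000001101000)·(00000000100000000000000000) mod 2 = 0+0+0+0+0+0+0+0+0+0+0+0+0+0+0+0+0+0+0+0+0+0+0+0+0+0 mod 2 = 0
  c[13] = d·G[:,13] = (00000010010110000001101000)·(00000000010000000000000000) mod 2 = 0+0+0+0+0+0+0+0+0+1+0+0+0+0+0+0+0+0+0+0+0+0+0+0+0+0 mod 2 = 1
  c[14] = d·G[:,14] = (00000010010110000001101000)·(00000000001000000000000000) mod 2 = 0+0+0+0+0+0+0+0+0+0+0+0+0+0+0+0+0+0+0+0+0+0+0+0+0+0 mod 2 = 0
  c[15] = d·G[:,15] = (00000010010110000001101000)·(00000000000111111111111111) mod 2 = 0+0+0+0+0+0+0+0+0+0+0+1+1+0+0+0+0+0+0+1+1+0+1+0+0+0 mod 2 = 1
  c[16] = d·G[:,16] = (00000010010110000001101000)·(00000000000100000000000000) mod 2 = 0+0+0+0+0+0+0+0+0+0+0+1+0+0+0+0+0+0+0+0+0+0+0+0+0+0 mod 2 = 1
  c[17] = d·G[:,17] = (00000010010110000001101000)·(00000000000010000000000000) mod 2 = 0+0+0+0+0+0+0+0+0+0+0+0+1+0+0+0+0+0+0+0+0+0+0+0+0+0 mod 2 = 1
  c[18] = d·G[:,18] = (00000010010110000001101000)·(00000000000001000000000000) mod 2 = 0+0+0+0+0+0+0+0+0+0+0+0+0+0+0+0+0+0+0+0+0+0+0+0+0+0 mod 2 = 0
  c[19] = d·G[:,19] = (00000010010110000001101000)·(00000000000000100000000000) mod 2 = 0+0+0+0+0+0+0+0+0+0+0+0+0+0+0+0+0+0+0+0+0+0+0+0+0+0 mod 2 = 0
  c[20] = d·G[:,20] = (00000010010110000001101000)·(00000000000000010000000000) mod 2 = 0+0+0+0+0+0+0+0+0+0+0+0+0+0+0+0+0+0+0+0+0+0+0+0+0+0 mod 2 = 0
  c[21] = d·G[:,21] = (00000010010110000001101000)·(00000000000000001000000000) mod 2 = 0+0+0+0+0+0+0+0+0+0+0+0+0+0+0+0+0+0+0+0+0+0+0+0+0+0 mod 2 = 0
  c[22] = d·G[:,22] = (00000010010110000001101000)·(00000000000000000100000000) mod 2 = 0+0+0+0+0+0+0+0+0+0+0+0+0+0+0+0+0+0+0+0+0+0+0+0+0+0 mod 2 = 0
  c[23] = d·G[:,23] = (00000010010110000001101000)·(00000000000000000010000000) mod 2 = 0+0+0+0+0+0+0+0+0+0+0+0+0+0+0+0+0+0+0+0+0+0+0+0+0+0 mod 2 = 0
  c[24] = d·G[:,24] = (00000010010110000001101000)·(00000000000000000001000000) mod 2 = 0+0+0+0+0+0+0+0+0+0+0+0+0+0+0+0+0+0+0+1+0+0+0+0+0+0 mod 2 = 1
  c[25] = d·G[:,25] = (00000010010110000001101000)·(00000000000000000000100000) mod 2 = 0+0+0+0+0+0+0+0+0+0+0+0+0+0+0+0+0+0+0+0+1+0+0+0+0+0 mod 2 = 1
  c[26] = d·G[:,26] = (00000010010110000001101000)·(00000000000000000000010000) mod 2 = 0+0+0+0+0+0+0+0+0+0+0+0+0+0+0+0+0+0+0+0+0+0+0+0+0+0 mod 2 = 0
  c[27] = d·G[:,27] = (00000010010110000001101000)·(00000000000000000000001000) mod 2 = 0+0+0+0+0+0+0+0+0+0+0+0+0+0+0+0+0+0+0+0+0+0+1+0+0+0 mod 2 = 1
  c[28] = d·G[:,28] = (00000010010110000001101000)·(00000000000000000000000100) mod 2 = 0+0+0+0+0+0+0+0+0+0+0+0+0+0+0+0+0+0+0+0+0+0+0+0+0+0 mod 2 = 0
  c[29] = d·G[:,29] = (00000010010110000001101000)·(00000000000000000000000010) mod 2 = 0+0+0+0+0+0+0+0+0+0+0+0+0+0+0+0+0+0+0+0+0+0+0+0+0+0 mod 2 = 0
  c[30] = d·G[:,30] = (00000010010110000001101000)·(00000000000000000000000001) mod 2 = 0+0+0+0+0+0+0+0+0+0+0+0+0+0+0+0+0+0+0+0+0+0+0+0+0+0 mod 2 = 0
Codeword = 1000000100100101110000001101000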